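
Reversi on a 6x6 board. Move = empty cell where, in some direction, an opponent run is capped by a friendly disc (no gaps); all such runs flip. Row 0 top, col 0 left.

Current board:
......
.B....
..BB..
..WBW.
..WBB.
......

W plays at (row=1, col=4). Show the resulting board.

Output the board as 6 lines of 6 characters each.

Place W at (1,4); scan 8 dirs for brackets.
Dir NW: first cell '.' (not opp) -> no flip
Dir N: first cell '.' (not opp) -> no flip
Dir NE: first cell '.' (not opp) -> no flip
Dir W: first cell '.' (not opp) -> no flip
Dir E: first cell '.' (not opp) -> no flip
Dir SW: opp run (2,3) capped by W -> flip
Dir S: first cell '.' (not opp) -> no flip
Dir SE: first cell '.' (not opp) -> no flip
All flips: (2,3)

Answer: ......
.B..W.
..BW..
..WBW.
..WBB.
......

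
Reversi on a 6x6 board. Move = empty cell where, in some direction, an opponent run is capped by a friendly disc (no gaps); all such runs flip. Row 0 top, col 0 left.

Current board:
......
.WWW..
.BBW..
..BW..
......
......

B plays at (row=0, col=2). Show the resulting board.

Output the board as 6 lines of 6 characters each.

Answer: ..B...
.WBW..
.BBW..
..BW..
......
......

Derivation:
Place B at (0,2); scan 8 dirs for brackets.
Dir NW: edge -> no flip
Dir N: edge -> no flip
Dir NE: edge -> no flip
Dir W: first cell '.' (not opp) -> no flip
Dir E: first cell '.' (not opp) -> no flip
Dir SW: opp run (1,1), next='.' -> no flip
Dir S: opp run (1,2) capped by B -> flip
Dir SE: opp run (1,3), next='.' -> no flip
All flips: (1,2)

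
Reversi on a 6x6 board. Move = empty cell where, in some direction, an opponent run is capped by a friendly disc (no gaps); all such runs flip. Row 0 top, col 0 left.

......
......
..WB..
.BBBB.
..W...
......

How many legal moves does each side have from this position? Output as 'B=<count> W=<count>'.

-- B to move --
(1,1): flips 1 -> legal
(1,2): flips 1 -> legal
(1,3): flips 1 -> legal
(2,1): flips 1 -> legal
(4,1): no bracket -> illegal
(4,3): no bracket -> illegal
(5,1): flips 1 -> legal
(5,2): flips 1 -> legal
(5,3): flips 1 -> legal
B mobility = 7
-- W to move --
(1,2): no bracket -> illegal
(1,3): no bracket -> illegal
(1,4): no bracket -> illegal
(2,0): flips 1 -> legal
(2,1): no bracket -> illegal
(2,4): flips 2 -> legal
(2,5): no bracket -> illegal
(3,0): no bracket -> illegal
(3,5): no bracket -> illegal
(4,0): flips 1 -> legal
(4,1): no bracket -> illegal
(4,3): no bracket -> illegal
(4,4): flips 1 -> legal
(4,5): no bracket -> illegal
W mobility = 4

Answer: B=7 W=4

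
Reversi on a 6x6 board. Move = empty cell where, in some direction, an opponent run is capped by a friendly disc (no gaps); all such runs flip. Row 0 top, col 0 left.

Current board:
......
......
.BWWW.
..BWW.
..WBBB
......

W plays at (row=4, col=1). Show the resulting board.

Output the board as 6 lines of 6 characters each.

Place W at (4,1); scan 8 dirs for brackets.
Dir NW: first cell '.' (not opp) -> no flip
Dir N: first cell '.' (not opp) -> no flip
Dir NE: opp run (3,2) capped by W -> flip
Dir W: first cell '.' (not opp) -> no flip
Dir E: first cell 'W' (not opp) -> no flip
Dir SW: first cell '.' (not opp) -> no flip
Dir S: first cell '.' (not opp) -> no flip
Dir SE: first cell '.' (not opp) -> no flip
All flips: (3,2)

Answer: ......
......
.BWWW.
..WWW.
.WWBBB
......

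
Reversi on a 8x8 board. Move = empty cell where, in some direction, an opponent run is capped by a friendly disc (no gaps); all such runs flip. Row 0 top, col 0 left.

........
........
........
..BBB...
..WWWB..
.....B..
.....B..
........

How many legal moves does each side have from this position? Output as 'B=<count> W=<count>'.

-- B to move --
(3,1): no bracket -> illegal
(3,5): no bracket -> illegal
(4,1): flips 3 -> legal
(5,1): flips 1 -> legal
(5,2): flips 2 -> legal
(5,3): flips 1 -> legal
(5,4): flips 2 -> legal
B mobility = 5
-- W to move --
(2,1): flips 1 -> legal
(2,2): flips 2 -> legal
(2,3): flips 1 -> legal
(2,4): flips 2 -> legal
(2,5): flips 1 -> legal
(3,1): no bracket -> illegal
(3,5): no bracket -> illegal
(3,6): no bracket -> illegal
(4,1): no bracket -> illegal
(4,6): flips 1 -> legal
(5,4): no bracket -> illegal
(5,6): no bracket -> illegal
(6,4): no bracket -> illegal
(6,6): flips 1 -> legal
(7,4): no bracket -> illegal
(7,5): no bracket -> illegal
(7,6): no bracket -> illegal
W mobility = 7

Answer: B=5 W=7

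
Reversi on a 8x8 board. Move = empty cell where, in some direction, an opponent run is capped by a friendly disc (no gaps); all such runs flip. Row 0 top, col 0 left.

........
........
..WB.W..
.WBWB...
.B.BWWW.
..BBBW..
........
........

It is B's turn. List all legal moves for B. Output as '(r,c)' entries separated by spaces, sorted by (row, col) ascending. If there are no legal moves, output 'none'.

(1,1): no bracket -> illegal
(1,2): flips 1 -> legal
(1,3): no bracket -> illegal
(1,4): no bracket -> illegal
(1,5): no bracket -> illegal
(1,6): flips 1 -> legal
(2,0): no bracket -> illegal
(2,1): flips 2 -> legal
(2,4): no bracket -> illegal
(2,6): no bracket -> illegal
(3,0): flips 1 -> legal
(3,5): flips 1 -> legal
(3,6): flips 1 -> legal
(3,7): no bracket -> illegal
(4,0): no bracket -> illegal
(4,2): no bracket -> illegal
(4,7): flips 3 -> legal
(5,6): flips 2 -> legal
(5,7): no bracket -> illegal
(6,4): no bracket -> illegal
(6,5): no bracket -> illegal
(6,6): no bracket -> illegal

Answer: (1,2) (1,6) (2,1) (3,0) (3,5) (3,6) (4,7) (5,6)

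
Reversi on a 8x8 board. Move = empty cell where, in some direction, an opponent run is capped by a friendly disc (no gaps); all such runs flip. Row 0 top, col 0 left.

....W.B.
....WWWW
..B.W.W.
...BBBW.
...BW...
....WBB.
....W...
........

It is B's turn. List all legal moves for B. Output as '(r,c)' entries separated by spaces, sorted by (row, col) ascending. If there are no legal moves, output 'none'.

(0,3): no bracket -> illegal
(0,5): no bracket -> illegal
(0,7): no bracket -> illegal
(1,3): flips 1 -> legal
(2,3): no bracket -> illegal
(2,5): no bracket -> illegal
(2,7): no bracket -> illegal
(3,7): flips 1 -> legal
(4,5): flips 1 -> legal
(4,6): flips 3 -> legal
(4,7): no bracket -> illegal
(5,3): flips 2 -> legal
(6,3): no bracket -> illegal
(6,5): flips 1 -> legal
(7,3): flips 1 -> legal
(7,4): flips 3 -> legal
(7,5): no bracket -> illegal

Answer: (1,3) (3,7) (4,5) (4,6) (5,3) (6,5) (7,3) (7,4)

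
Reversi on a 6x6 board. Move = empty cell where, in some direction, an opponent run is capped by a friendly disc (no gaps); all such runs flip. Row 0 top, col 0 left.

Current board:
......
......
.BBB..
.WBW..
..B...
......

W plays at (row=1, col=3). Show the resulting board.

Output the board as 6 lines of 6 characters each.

Answer: ......
...W..
.BWW..
.WBW..
..B...
......

Derivation:
Place W at (1,3); scan 8 dirs for brackets.
Dir NW: first cell '.' (not opp) -> no flip
Dir N: first cell '.' (not opp) -> no flip
Dir NE: first cell '.' (not opp) -> no flip
Dir W: first cell '.' (not opp) -> no flip
Dir E: first cell '.' (not opp) -> no flip
Dir SW: opp run (2,2) capped by W -> flip
Dir S: opp run (2,3) capped by W -> flip
Dir SE: first cell '.' (not opp) -> no flip
All flips: (2,2) (2,3)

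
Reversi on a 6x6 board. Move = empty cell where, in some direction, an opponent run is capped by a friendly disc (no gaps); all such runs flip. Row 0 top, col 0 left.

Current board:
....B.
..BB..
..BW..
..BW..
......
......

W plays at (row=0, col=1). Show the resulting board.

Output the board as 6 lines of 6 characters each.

Answer: .W..B.
..WB..
..BW..
..BW..
......
......

Derivation:
Place W at (0,1); scan 8 dirs for brackets.
Dir NW: edge -> no flip
Dir N: edge -> no flip
Dir NE: edge -> no flip
Dir W: first cell '.' (not opp) -> no flip
Dir E: first cell '.' (not opp) -> no flip
Dir SW: first cell '.' (not opp) -> no flip
Dir S: first cell '.' (not opp) -> no flip
Dir SE: opp run (1,2) capped by W -> flip
All flips: (1,2)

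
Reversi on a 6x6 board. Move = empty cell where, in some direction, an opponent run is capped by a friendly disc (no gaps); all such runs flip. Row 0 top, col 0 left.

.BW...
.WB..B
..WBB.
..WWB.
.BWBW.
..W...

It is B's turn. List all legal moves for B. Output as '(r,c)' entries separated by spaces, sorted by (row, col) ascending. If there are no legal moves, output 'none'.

(0,0): no bracket -> illegal
(0,3): flips 1 -> legal
(1,0): flips 1 -> legal
(1,3): no bracket -> illegal
(2,0): no bracket -> illegal
(2,1): flips 3 -> legal
(3,1): flips 2 -> legal
(3,5): no bracket -> illegal
(4,5): flips 1 -> legal
(5,1): flips 2 -> legal
(5,3): no bracket -> illegal
(5,4): flips 1 -> legal
(5,5): no bracket -> illegal

Answer: (0,3) (1,0) (2,1) (3,1) (4,5) (5,1) (5,4)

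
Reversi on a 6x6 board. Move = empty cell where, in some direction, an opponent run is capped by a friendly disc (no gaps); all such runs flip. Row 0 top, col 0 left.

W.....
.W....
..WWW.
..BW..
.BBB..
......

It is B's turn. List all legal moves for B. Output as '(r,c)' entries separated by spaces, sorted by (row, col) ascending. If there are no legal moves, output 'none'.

Answer: (1,2) (1,3) (1,4) (1,5) (3,4)

Derivation:
(0,1): no bracket -> illegal
(0,2): no bracket -> illegal
(1,0): no bracket -> illegal
(1,2): flips 1 -> legal
(1,3): flips 2 -> legal
(1,4): flips 1 -> legal
(1,5): flips 2 -> legal
(2,0): no bracket -> illegal
(2,1): no bracket -> illegal
(2,5): no bracket -> illegal
(3,1): no bracket -> illegal
(3,4): flips 1 -> legal
(3,5): no bracket -> illegal
(4,4): no bracket -> illegal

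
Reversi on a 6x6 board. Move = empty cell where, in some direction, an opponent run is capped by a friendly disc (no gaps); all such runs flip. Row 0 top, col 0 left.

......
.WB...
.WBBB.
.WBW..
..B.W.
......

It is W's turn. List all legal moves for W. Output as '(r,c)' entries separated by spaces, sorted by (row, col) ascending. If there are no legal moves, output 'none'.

Answer: (0,3) (1,3) (1,5) (2,5) (4,3) (5,1) (5,3)

Derivation:
(0,1): no bracket -> illegal
(0,2): no bracket -> illegal
(0,3): flips 1 -> legal
(1,3): flips 3 -> legal
(1,4): no bracket -> illegal
(1,5): flips 1 -> legal
(2,5): flips 3 -> legal
(3,4): no bracket -> illegal
(3,5): no bracket -> illegal
(4,1): no bracket -> illegal
(4,3): flips 1 -> legal
(5,1): flips 1 -> legal
(5,2): no bracket -> illegal
(5,3): flips 1 -> legal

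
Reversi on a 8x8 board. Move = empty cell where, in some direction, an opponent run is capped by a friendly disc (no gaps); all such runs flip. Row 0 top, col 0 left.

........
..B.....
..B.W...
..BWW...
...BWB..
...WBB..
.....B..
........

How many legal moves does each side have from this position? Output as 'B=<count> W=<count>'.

-- B to move --
(1,3): no bracket -> illegal
(1,4): flips 3 -> legal
(1,5): no bracket -> illegal
(2,3): flips 2 -> legal
(2,5): flips 1 -> legal
(3,5): flips 2 -> legal
(4,2): no bracket -> illegal
(5,2): flips 1 -> legal
(6,2): no bracket -> illegal
(6,3): flips 1 -> legal
(6,4): no bracket -> illegal
B mobility = 6
-- W to move --
(0,1): no bracket -> illegal
(0,2): no bracket -> illegal
(0,3): no bracket -> illegal
(1,1): flips 1 -> legal
(1,3): no bracket -> illegal
(2,1): no bracket -> illegal
(2,3): no bracket -> illegal
(3,1): flips 1 -> legal
(3,5): no bracket -> illegal
(3,6): no bracket -> illegal
(4,1): no bracket -> illegal
(4,2): flips 1 -> legal
(4,6): flips 1 -> legal
(5,2): flips 1 -> legal
(5,6): flips 3 -> legal
(6,3): no bracket -> illegal
(6,4): flips 1 -> legal
(6,6): flips 1 -> legal
(7,4): no bracket -> illegal
(7,5): no bracket -> illegal
(7,6): no bracket -> illegal
W mobility = 8

Answer: B=6 W=8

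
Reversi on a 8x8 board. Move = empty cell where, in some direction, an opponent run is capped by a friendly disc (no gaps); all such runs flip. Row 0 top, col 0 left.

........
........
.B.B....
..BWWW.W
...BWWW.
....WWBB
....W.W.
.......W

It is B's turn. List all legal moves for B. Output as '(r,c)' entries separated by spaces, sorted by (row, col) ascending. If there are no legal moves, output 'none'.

Answer: (2,4) (2,5) (3,6) (4,7) (5,3) (6,5) (7,5) (7,6)

Derivation:
(2,2): no bracket -> illegal
(2,4): flips 2 -> legal
(2,5): flips 1 -> legal
(2,6): no bracket -> illegal
(2,7): no bracket -> illegal
(3,6): flips 4 -> legal
(4,2): no bracket -> illegal
(4,7): flips 3 -> legal
(5,3): flips 2 -> legal
(6,3): no bracket -> illegal
(6,5): flips 1 -> legal
(6,7): no bracket -> illegal
(7,3): no bracket -> illegal
(7,4): no bracket -> illegal
(7,5): flips 1 -> legal
(7,6): flips 1 -> legal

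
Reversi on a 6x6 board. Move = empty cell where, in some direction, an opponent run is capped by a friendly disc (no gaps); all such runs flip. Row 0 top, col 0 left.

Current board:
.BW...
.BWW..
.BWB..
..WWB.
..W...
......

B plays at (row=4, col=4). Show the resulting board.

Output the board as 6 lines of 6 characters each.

Answer: .BW...
.BWW..
.BBB..
..WBB.
..W.B.
......

Derivation:
Place B at (4,4); scan 8 dirs for brackets.
Dir NW: opp run (3,3) (2,2) capped by B -> flip
Dir N: first cell 'B' (not opp) -> no flip
Dir NE: first cell '.' (not opp) -> no flip
Dir W: first cell '.' (not opp) -> no flip
Dir E: first cell '.' (not opp) -> no flip
Dir SW: first cell '.' (not opp) -> no flip
Dir S: first cell '.' (not opp) -> no flip
Dir SE: first cell '.' (not opp) -> no flip
All flips: (2,2) (3,3)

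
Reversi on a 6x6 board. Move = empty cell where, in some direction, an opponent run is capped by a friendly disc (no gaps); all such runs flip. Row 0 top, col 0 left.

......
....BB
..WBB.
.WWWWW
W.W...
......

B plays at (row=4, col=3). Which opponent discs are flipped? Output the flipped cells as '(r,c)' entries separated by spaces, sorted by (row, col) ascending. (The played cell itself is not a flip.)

Dir NW: opp run (3,2), next='.' -> no flip
Dir N: opp run (3,3) capped by B -> flip
Dir NE: opp run (3,4), next='.' -> no flip
Dir W: opp run (4,2), next='.' -> no flip
Dir E: first cell '.' (not opp) -> no flip
Dir SW: first cell '.' (not opp) -> no flip
Dir S: first cell '.' (not opp) -> no flip
Dir SE: first cell '.' (not opp) -> no flip

Answer: (3,3)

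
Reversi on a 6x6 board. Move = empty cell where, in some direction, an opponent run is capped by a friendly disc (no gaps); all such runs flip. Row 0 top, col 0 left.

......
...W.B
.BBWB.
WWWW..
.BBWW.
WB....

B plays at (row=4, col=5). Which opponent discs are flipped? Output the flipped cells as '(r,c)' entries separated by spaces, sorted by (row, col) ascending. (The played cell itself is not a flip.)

Answer: (4,3) (4,4)

Derivation:
Dir NW: first cell '.' (not opp) -> no flip
Dir N: first cell '.' (not opp) -> no flip
Dir NE: edge -> no flip
Dir W: opp run (4,4) (4,3) capped by B -> flip
Dir E: edge -> no flip
Dir SW: first cell '.' (not opp) -> no flip
Dir S: first cell '.' (not opp) -> no flip
Dir SE: edge -> no flip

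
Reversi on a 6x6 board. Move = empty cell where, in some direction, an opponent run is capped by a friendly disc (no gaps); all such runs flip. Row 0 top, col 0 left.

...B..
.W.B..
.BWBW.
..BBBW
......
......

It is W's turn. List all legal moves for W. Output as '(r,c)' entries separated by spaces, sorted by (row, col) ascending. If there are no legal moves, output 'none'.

(0,2): flips 1 -> legal
(0,4): flips 1 -> legal
(1,0): no bracket -> illegal
(1,2): no bracket -> illegal
(1,4): no bracket -> illegal
(2,0): flips 1 -> legal
(2,5): no bracket -> illegal
(3,0): no bracket -> illegal
(3,1): flips 4 -> legal
(4,1): no bracket -> illegal
(4,2): flips 2 -> legal
(4,3): no bracket -> illegal
(4,4): flips 2 -> legal
(4,5): no bracket -> illegal

Answer: (0,2) (0,4) (2,0) (3,1) (4,2) (4,4)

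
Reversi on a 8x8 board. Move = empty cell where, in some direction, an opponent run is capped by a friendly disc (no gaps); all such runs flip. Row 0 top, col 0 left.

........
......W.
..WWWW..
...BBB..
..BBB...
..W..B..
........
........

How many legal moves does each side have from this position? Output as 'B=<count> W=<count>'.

Answer: B=8 W=7

Derivation:
-- B to move --
(0,5): no bracket -> illegal
(0,6): no bracket -> illegal
(0,7): flips 2 -> legal
(1,1): flips 1 -> legal
(1,2): flips 1 -> legal
(1,3): flips 2 -> legal
(1,4): flips 1 -> legal
(1,5): flips 2 -> legal
(1,7): no bracket -> illegal
(2,1): no bracket -> illegal
(2,6): no bracket -> illegal
(2,7): no bracket -> illegal
(3,1): no bracket -> illegal
(3,2): no bracket -> illegal
(3,6): no bracket -> illegal
(4,1): no bracket -> illegal
(5,1): no bracket -> illegal
(5,3): no bracket -> illegal
(6,1): flips 1 -> legal
(6,2): flips 1 -> legal
(6,3): no bracket -> illegal
B mobility = 8
-- W to move --
(2,6): no bracket -> illegal
(3,1): no bracket -> illegal
(3,2): flips 1 -> legal
(3,6): no bracket -> illegal
(4,1): no bracket -> illegal
(4,5): flips 2 -> legal
(4,6): flips 1 -> legal
(5,1): flips 2 -> legal
(5,3): flips 2 -> legal
(5,4): flips 2 -> legal
(5,6): no bracket -> illegal
(6,4): no bracket -> illegal
(6,5): no bracket -> illegal
(6,6): flips 3 -> legal
W mobility = 7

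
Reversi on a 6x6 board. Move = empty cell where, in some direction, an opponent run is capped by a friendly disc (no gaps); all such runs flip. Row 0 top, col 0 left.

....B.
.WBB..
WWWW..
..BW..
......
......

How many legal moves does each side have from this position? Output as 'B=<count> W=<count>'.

-- B to move --
(0,0): no bracket -> illegal
(0,1): no bracket -> illegal
(0,2): no bracket -> illegal
(1,0): flips 2 -> legal
(1,4): flips 1 -> legal
(2,4): no bracket -> illegal
(3,0): flips 1 -> legal
(3,1): flips 1 -> legal
(3,4): flips 2 -> legal
(4,2): no bracket -> illegal
(4,3): flips 2 -> legal
(4,4): no bracket -> illegal
B mobility = 6
-- W to move --
(0,1): flips 1 -> legal
(0,2): flips 1 -> legal
(0,3): flips 2 -> legal
(0,5): no bracket -> illegal
(1,4): flips 2 -> legal
(1,5): no bracket -> illegal
(2,4): no bracket -> illegal
(3,1): flips 1 -> legal
(4,1): flips 1 -> legal
(4,2): flips 1 -> legal
(4,3): flips 1 -> legal
W mobility = 8

Answer: B=6 W=8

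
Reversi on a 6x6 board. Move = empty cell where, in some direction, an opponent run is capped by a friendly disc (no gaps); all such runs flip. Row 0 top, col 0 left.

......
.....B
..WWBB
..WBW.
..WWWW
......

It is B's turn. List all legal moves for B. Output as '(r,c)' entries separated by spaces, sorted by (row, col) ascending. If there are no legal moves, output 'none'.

(1,1): flips 1 -> legal
(1,2): no bracket -> illegal
(1,3): flips 1 -> legal
(1,4): no bracket -> illegal
(2,1): flips 2 -> legal
(3,1): flips 1 -> legal
(3,5): flips 1 -> legal
(4,1): no bracket -> illegal
(5,1): flips 1 -> legal
(5,2): flips 2 -> legal
(5,3): flips 1 -> legal
(5,4): flips 2 -> legal
(5,5): flips 1 -> legal

Answer: (1,1) (1,3) (2,1) (3,1) (3,5) (5,1) (5,2) (5,3) (5,4) (5,5)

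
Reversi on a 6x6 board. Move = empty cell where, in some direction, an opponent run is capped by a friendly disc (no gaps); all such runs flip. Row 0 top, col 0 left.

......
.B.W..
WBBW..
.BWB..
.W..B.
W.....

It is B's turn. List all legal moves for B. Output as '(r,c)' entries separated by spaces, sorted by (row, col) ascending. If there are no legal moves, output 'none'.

Answer: (0,3) (0,4) (2,4) (4,2) (4,3) (5,1)

Derivation:
(0,2): no bracket -> illegal
(0,3): flips 2 -> legal
(0,4): flips 1 -> legal
(1,0): no bracket -> illegal
(1,2): no bracket -> illegal
(1,4): no bracket -> illegal
(2,4): flips 1 -> legal
(3,0): no bracket -> illegal
(3,4): no bracket -> illegal
(4,0): no bracket -> illegal
(4,2): flips 1 -> legal
(4,3): flips 1 -> legal
(5,1): flips 1 -> legal
(5,2): no bracket -> illegal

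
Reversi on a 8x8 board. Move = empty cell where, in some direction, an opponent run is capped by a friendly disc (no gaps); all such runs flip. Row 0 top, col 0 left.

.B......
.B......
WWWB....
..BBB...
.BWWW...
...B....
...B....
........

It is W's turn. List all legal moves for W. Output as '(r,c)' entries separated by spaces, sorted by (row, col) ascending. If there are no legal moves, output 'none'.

(0,0): flips 1 -> legal
(0,2): flips 1 -> legal
(1,0): no bracket -> illegal
(1,2): no bracket -> illegal
(1,3): flips 2 -> legal
(1,4): no bracket -> illegal
(2,4): flips 3 -> legal
(2,5): flips 1 -> legal
(3,0): no bracket -> illegal
(3,1): no bracket -> illegal
(3,5): no bracket -> illegal
(4,0): flips 1 -> legal
(4,5): no bracket -> illegal
(5,0): no bracket -> illegal
(5,1): no bracket -> illegal
(5,2): no bracket -> illegal
(5,4): no bracket -> illegal
(6,2): flips 1 -> legal
(6,4): flips 1 -> legal
(7,2): no bracket -> illegal
(7,3): flips 2 -> legal
(7,4): no bracket -> illegal

Answer: (0,0) (0,2) (1,3) (2,4) (2,5) (4,0) (6,2) (6,4) (7,3)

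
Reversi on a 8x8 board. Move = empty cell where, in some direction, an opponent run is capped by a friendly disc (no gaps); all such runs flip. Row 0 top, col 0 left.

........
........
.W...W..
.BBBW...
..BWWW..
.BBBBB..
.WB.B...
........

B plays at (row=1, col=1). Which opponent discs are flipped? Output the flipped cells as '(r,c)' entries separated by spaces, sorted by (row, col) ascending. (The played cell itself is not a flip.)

Answer: (2,1)

Derivation:
Dir NW: first cell '.' (not opp) -> no flip
Dir N: first cell '.' (not opp) -> no flip
Dir NE: first cell '.' (not opp) -> no flip
Dir W: first cell '.' (not opp) -> no flip
Dir E: first cell '.' (not opp) -> no flip
Dir SW: first cell '.' (not opp) -> no flip
Dir S: opp run (2,1) capped by B -> flip
Dir SE: first cell '.' (not opp) -> no flip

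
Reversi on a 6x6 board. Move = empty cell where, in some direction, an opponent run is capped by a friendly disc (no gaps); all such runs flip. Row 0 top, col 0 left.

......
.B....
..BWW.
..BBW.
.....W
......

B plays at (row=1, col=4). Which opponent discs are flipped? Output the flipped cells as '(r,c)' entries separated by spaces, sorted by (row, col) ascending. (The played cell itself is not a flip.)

Answer: (2,3)

Derivation:
Dir NW: first cell '.' (not opp) -> no flip
Dir N: first cell '.' (not opp) -> no flip
Dir NE: first cell '.' (not opp) -> no flip
Dir W: first cell '.' (not opp) -> no flip
Dir E: first cell '.' (not opp) -> no flip
Dir SW: opp run (2,3) capped by B -> flip
Dir S: opp run (2,4) (3,4), next='.' -> no flip
Dir SE: first cell '.' (not opp) -> no flip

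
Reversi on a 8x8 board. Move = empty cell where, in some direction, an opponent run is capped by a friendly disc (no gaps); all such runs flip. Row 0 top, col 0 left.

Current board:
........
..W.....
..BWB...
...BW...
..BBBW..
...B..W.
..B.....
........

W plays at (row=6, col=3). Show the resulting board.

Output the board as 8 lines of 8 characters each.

Answer: ........
..W.....
..BWB...
...WW...
..BWBW..
...W..W.
..BW....
........

Derivation:
Place W at (6,3); scan 8 dirs for brackets.
Dir NW: first cell '.' (not opp) -> no flip
Dir N: opp run (5,3) (4,3) (3,3) capped by W -> flip
Dir NE: first cell '.' (not opp) -> no flip
Dir W: opp run (6,2), next='.' -> no flip
Dir E: first cell '.' (not opp) -> no flip
Dir SW: first cell '.' (not opp) -> no flip
Dir S: first cell '.' (not opp) -> no flip
Dir SE: first cell '.' (not opp) -> no flip
All flips: (3,3) (4,3) (5,3)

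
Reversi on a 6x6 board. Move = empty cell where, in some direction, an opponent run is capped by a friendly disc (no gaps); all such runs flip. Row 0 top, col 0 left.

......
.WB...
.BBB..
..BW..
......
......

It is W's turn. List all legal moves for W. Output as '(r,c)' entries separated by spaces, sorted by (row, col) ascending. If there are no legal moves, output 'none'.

(0,1): no bracket -> illegal
(0,2): no bracket -> illegal
(0,3): no bracket -> illegal
(1,0): no bracket -> illegal
(1,3): flips 2 -> legal
(1,4): no bracket -> illegal
(2,0): no bracket -> illegal
(2,4): no bracket -> illegal
(3,0): no bracket -> illegal
(3,1): flips 2 -> legal
(3,4): no bracket -> illegal
(4,1): no bracket -> illegal
(4,2): no bracket -> illegal
(4,3): no bracket -> illegal

Answer: (1,3) (3,1)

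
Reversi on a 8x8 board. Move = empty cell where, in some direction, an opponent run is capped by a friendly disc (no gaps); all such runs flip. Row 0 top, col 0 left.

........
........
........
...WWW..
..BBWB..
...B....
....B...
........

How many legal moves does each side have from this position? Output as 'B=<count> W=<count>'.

-- B to move --
(2,2): no bracket -> illegal
(2,3): flips 2 -> legal
(2,4): flips 1 -> legal
(2,5): flips 2 -> legal
(2,6): flips 2 -> legal
(3,2): no bracket -> illegal
(3,6): no bracket -> illegal
(4,6): no bracket -> illegal
(5,4): no bracket -> illegal
(5,5): no bracket -> illegal
B mobility = 4
-- W to move --
(3,1): no bracket -> illegal
(3,2): no bracket -> illegal
(3,6): no bracket -> illegal
(4,1): flips 2 -> legal
(4,6): flips 1 -> legal
(5,1): flips 1 -> legal
(5,2): flips 1 -> legal
(5,4): no bracket -> illegal
(5,5): flips 1 -> legal
(5,6): flips 1 -> legal
(6,2): flips 1 -> legal
(6,3): flips 2 -> legal
(6,5): no bracket -> illegal
(7,3): no bracket -> illegal
(7,4): no bracket -> illegal
(7,5): no bracket -> illegal
W mobility = 8

Answer: B=4 W=8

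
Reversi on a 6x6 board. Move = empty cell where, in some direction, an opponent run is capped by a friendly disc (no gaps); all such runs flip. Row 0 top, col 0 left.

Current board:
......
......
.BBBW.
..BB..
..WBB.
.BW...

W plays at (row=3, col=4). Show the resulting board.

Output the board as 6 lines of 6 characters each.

Answer: ......
......
.BBBW.
..BBW.
..WWB.
.BW...

Derivation:
Place W at (3,4); scan 8 dirs for brackets.
Dir NW: opp run (2,3), next='.' -> no flip
Dir N: first cell 'W' (not opp) -> no flip
Dir NE: first cell '.' (not opp) -> no flip
Dir W: opp run (3,3) (3,2), next='.' -> no flip
Dir E: first cell '.' (not opp) -> no flip
Dir SW: opp run (4,3) capped by W -> flip
Dir S: opp run (4,4), next='.' -> no flip
Dir SE: first cell '.' (not opp) -> no flip
All flips: (4,3)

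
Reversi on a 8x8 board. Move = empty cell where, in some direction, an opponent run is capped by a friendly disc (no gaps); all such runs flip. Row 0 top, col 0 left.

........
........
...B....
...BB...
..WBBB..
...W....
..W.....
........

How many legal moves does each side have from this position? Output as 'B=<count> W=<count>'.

-- B to move --
(3,1): no bracket -> illegal
(3,2): no bracket -> illegal
(4,1): flips 1 -> legal
(5,1): flips 1 -> legal
(5,2): no bracket -> illegal
(5,4): no bracket -> illegal
(6,1): no bracket -> illegal
(6,3): flips 1 -> legal
(6,4): no bracket -> illegal
(7,1): flips 2 -> legal
(7,2): no bracket -> illegal
(7,3): no bracket -> illegal
B mobility = 4
-- W to move --
(1,2): no bracket -> illegal
(1,3): flips 3 -> legal
(1,4): no bracket -> illegal
(2,2): no bracket -> illegal
(2,4): flips 1 -> legal
(2,5): no bracket -> illegal
(3,2): no bracket -> illegal
(3,5): flips 1 -> legal
(3,6): no bracket -> illegal
(4,6): flips 3 -> legal
(5,2): no bracket -> illegal
(5,4): no bracket -> illegal
(5,5): no bracket -> illegal
(5,6): no bracket -> illegal
W mobility = 4

Answer: B=4 W=4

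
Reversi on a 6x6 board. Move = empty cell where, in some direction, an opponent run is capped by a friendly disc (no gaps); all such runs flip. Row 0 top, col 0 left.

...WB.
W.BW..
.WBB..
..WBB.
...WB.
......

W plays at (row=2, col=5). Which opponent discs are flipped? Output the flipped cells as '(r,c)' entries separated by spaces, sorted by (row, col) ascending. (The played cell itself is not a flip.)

Dir NW: first cell '.' (not opp) -> no flip
Dir N: first cell '.' (not opp) -> no flip
Dir NE: edge -> no flip
Dir W: first cell '.' (not opp) -> no flip
Dir E: edge -> no flip
Dir SW: opp run (3,4) capped by W -> flip
Dir S: first cell '.' (not opp) -> no flip
Dir SE: edge -> no flip

Answer: (3,4)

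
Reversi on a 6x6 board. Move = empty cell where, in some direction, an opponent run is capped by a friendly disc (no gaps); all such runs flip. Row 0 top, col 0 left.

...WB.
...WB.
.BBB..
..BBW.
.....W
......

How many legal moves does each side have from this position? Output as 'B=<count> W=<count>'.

-- B to move --
(0,2): flips 1 -> legal
(1,2): flips 1 -> legal
(2,4): no bracket -> illegal
(2,5): no bracket -> illegal
(3,5): flips 1 -> legal
(4,3): no bracket -> illegal
(4,4): no bracket -> illegal
(5,4): no bracket -> illegal
(5,5): no bracket -> illegal
B mobility = 3
-- W to move --
(0,5): flips 1 -> legal
(1,0): no bracket -> illegal
(1,1): no bracket -> illegal
(1,2): flips 1 -> legal
(1,5): flips 1 -> legal
(2,0): no bracket -> illegal
(2,4): no bracket -> illegal
(2,5): flips 1 -> legal
(3,0): no bracket -> illegal
(3,1): flips 3 -> legal
(4,1): no bracket -> illegal
(4,2): no bracket -> illegal
(4,3): flips 2 -> legal
(4,4): no bracket -> illegal
W mobility = 6

Answer: B=3 W=6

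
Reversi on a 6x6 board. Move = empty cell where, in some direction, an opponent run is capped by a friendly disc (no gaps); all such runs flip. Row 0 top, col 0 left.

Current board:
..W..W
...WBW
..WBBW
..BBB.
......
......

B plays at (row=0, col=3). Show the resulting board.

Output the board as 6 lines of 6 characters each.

Place B at (0,3); scan 8 dirs for brackets.
Dir NW: edge -> no flip
Dir N: edge -> no flip
Dir NE: edge -> no flip
Dir W: opp run (0,2), next='.' -> no flip
Dir E: first cell '.' (not opp) -> no flip
Dir SW: first cell '.' (not opp) -> no flip
Dir S: opp run (1,3) capped by B -> flip
Dir SE: first cell 'B' (not opp) -> no flip
All flips: (1,3)

Answer: ..WB.W
...BBW
..WBBW
..BBB.
......
......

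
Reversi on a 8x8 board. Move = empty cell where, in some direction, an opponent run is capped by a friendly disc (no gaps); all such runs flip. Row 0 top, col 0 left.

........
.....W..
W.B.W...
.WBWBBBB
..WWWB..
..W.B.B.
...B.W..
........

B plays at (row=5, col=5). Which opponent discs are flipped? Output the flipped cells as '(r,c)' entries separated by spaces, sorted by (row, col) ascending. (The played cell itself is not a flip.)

Answer: (3,3) (4,4)

Derivation:
Dir NW: opp run (4,4) (3,3) capped by B -> flip
Dir N: first cell 'B' (not opp) -> no flip
Dir NE: first cell '.' (not opp) -> no flip
Dir W: first cell 'B' (not opp) -> no flip
Dir E: first cell 'B' (not opp) -> no flip
Dir SW: first cell '.' (not opp) -> no flip
Dir S: opp run (6,5), next='.' -> no flip
Dir SE: first cell '.' (not opp) -> no flip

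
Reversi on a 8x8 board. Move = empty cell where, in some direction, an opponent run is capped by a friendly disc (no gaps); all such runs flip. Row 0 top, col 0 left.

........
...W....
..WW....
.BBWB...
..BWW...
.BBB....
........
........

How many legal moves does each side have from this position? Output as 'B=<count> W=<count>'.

Answer: B=8 W=12

Derivation:
-- B to move --
(0,2): no bracket -> illegal
(0,3): flips 4 -> legal
(0,4): flips 2 -> legal
(1,1): no bracket -> illegal
(1,2): flips 2 -> legal
(1,4): flips 1 -> legal
(2,1): no bracket -> illegal
(2,4): flips 1 -> legal
(3,5): flips 1 -> legal
(4,5): flips 2 -> legal
(5,4): flips 2 -> legal
(5,5): no bracket -> illegal
B mobility = 8
-- W to move --
(2,0): no bracket -> illegal
(2,1): flips 1 -> legal
(2,4): flips 1 -> legal
(2,5): flips 1 -> legal
(3,0): flips 2 -> legal
(3,5): flips 1 -> legal
(4,0): flips 1 -> legal
(4,1): flips 2 -> legal
(4,5): flips 1 -> legal
(5,0): no bracket -> illegal
(5,4): no bracket -> illegal
(6,0): flips 2 -> legal
(6,1): flips 1 -> legal
(6,2): flips 4 -> legal
(6,3): flips 1 -> legal
(6,4): no bracket -> illegal
W mobility = 12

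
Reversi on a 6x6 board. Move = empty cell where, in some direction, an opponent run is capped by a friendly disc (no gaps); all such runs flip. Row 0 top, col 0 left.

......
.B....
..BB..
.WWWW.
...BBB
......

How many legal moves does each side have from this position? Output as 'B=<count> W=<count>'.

Answer: B=6 W=8

Derivation:
-- B to move --
(2,0): no bracket -> illegal
(2,1): flips 1 -> legal
(2,4): flips 1 -> legal
(2,5): flips 1 -> legal
(3,0): no bracket -> illegal
(3,5): no bracket -> illegal
(4,0): flips 1 -> legal
(4,1): flips 1 -> legal
(4,2): flips 1 -> legal
B mobility = 6
-- W to move --
(0,0): flips 2 -> legal
(0,1): no bracket -> illegal
(0,2): no bracket -> illegal
(1,0): no bracket -> illegal
(1,2): flips 2 -> legal
(1,3): flips 2 -> legal
(1,4): flips 1 -> legal
(2,0): no bracket -> illegal
(2,1): no bracket -> illegal
(2,4): no bracket -> illegal
(3,5): no bracket -> illegal
(4,2): no bracket -> illegal
(5,2): flips 1 -> legal
(5,3): flips 1 -> legal
(5,4): flips 2 -> legal
(5,5): flips 1 -> legal
W mobility = 8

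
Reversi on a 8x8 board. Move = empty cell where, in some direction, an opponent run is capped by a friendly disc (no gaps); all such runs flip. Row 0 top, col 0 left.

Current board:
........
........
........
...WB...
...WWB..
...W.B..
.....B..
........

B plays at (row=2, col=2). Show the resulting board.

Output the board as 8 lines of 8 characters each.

Place B at (2,2); scan 8 dirs for brackets.
Dir NW: first cell '.' (not opp) -> no flip
Dir N: first cell '.' (not opp) -> no flip
Dir NE: first cell '.' (not opp) -> no flip
Dir W: first cell '.' (not opp) -> no flip
Dir E: first cell '.' (not opp) -> no flip
Dir SW: first cell '.' (not opp) -> no flip
Dir S: first cell '.' (not opp) -> no flip
Dir SE: opp run (3,3) (4,4) capped by B -> flip
All flips: (3,3) (4,4)

Answer: ........
........
..B.....
...BB...
...WBB..
...W.B..
.....B..
........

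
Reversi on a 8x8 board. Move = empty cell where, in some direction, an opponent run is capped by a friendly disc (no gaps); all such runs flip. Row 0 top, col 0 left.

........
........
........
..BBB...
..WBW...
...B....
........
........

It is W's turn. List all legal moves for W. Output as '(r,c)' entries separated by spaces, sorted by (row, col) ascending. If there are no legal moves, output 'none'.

(2,1): no bracket -> illegal
(2,2): flips 2 -> legal
(2,3): no bracket -> illegal
(2,4): flips 2 -> legal
(2,5): no bracket -> illegal
(3,1): no bracket -> illegal
(3,5): no bracket -> illegal
(4,1): no bracket -> illegal
(4,5): no bracket -> illegal
(5,2): no bracket -> illegal
(5,4): no bracket -> illegal
(6,2): flips 1 -> legal
(6,3): no bracket -> illegal
(6,4): flips 1 -> legal

Answer: (2,2) (2,4) (6,2) (6,4)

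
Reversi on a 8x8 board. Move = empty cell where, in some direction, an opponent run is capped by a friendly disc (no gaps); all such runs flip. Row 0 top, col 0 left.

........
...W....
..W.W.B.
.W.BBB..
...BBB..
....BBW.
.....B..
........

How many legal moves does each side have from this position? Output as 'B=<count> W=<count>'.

Answer: B=7 W=7

Derivation:
-- B to move --
(0,2): flips 2 -> legal
(0,3): no bracket -> illegal
(0,4): no bracket -> illegal
(1,1): flips 1 -> legal
(1,2): no bracket -> illegal
(1,4): flips 1 -> legal
(1,5): flips 1 -> legal
(2,0): no bracket -> illegal
(2,1): no bracket -> illegal
(2,3): no bracket -> illegal
(2,5): no bracket -> illegal
(3,0): no bracket -> illegal
(3,2): no bracket -> illegal
(4,0): no bracket -> illegal
(4,1): no bracket -> illegal
(4,2): no bracket -> illegal
(4,6): no bracket -> illegal
(4,7): flips 1 -> legal
(5,7): flips 1 -> legal
(6,6): no bracket -> illegal
(6,7): flips 1 -> legal
B mobility = 7
-- W to move --
(1,5): no bracket -> illegal
(1,6): no bracket -> illegal
(1,7): no bracket -> illegal
(2,3): flips 2 -> legal
(2,5): no bracket -> illegal
(2,7): no bracket -> illegal
(3,2): no bracket -> illegal
(3,6): no bracket -> illegal
(3,7): no bracket -> illegal
(4,2): flips 1 -> legal
(4,6): flips 1 -> legal
(5,2): no bracket -> illegal
(5,3): flips 2 -> legal
(6,3): no bracket -> illegal
(6,4): flips 3 -> legal
(6,6): flips 3 -> legal
(7,4): flips 1 -> legal
(7,5): no bracket -> illegal
(7,6): no bracket -> illegal
W mobility = 7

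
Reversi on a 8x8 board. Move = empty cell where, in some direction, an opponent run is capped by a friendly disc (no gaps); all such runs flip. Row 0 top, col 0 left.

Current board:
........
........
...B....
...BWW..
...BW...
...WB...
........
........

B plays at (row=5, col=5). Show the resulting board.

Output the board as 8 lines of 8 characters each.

Place B at (5,5); scan 8 dirs for brackets.
Dir NW: opp run (4,4) capped by B -> flip
Dir N: first cell '.' (not opp) -> no flip
Dir NE: first cell '.' (not opp) -> no flip
Dir W: first cell 'B' (not opp) -> no flip
Dir E: first cell '.' (not opp) -> no flip
Dir SW: first cell '.' (not opp) -> no flip
Dir S: first cell '.' (not opp) -> no flip
Dir SE: first cell '.' (not opp) -> no flip
All flips: (4,4)

Answer: ........
........
...B....
...BWW..
...BB...
...WBB..
........
........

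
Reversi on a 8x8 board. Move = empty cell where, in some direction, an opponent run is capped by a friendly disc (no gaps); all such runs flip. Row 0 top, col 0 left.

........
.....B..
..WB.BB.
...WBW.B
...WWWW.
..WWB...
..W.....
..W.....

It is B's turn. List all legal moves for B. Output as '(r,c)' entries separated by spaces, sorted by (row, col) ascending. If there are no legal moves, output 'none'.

Answer: (2,1) (3,2) (3,6) (5,1) (5,5) (5,6) (6,1) (6,3) (7,1)

Derivation:
(1,1): no bracket -> illegal
(1,2): no bracket -> illegal
(1,3): no bracket -> illegal
(2,1): flips 1 -> legal
(2,4): no bracket -> illegal
(3,1): no bracket -> illegal
(3,2): flips 2 -> legal
(3,6): flips 2 -> legal
(4,1): no bracket -> illegal
(4,2): no bracket -> illegal
(4,7): no bracket -> illegal
(5,1): flips 2 -> legal
(5,5): flips 3 -> legal
(5,6): flips 1 -> legal
(5,7): no bracket -> illegal
(6,1): flips 2 -> legal
(6,3): flips 3 -> legal
(6,4): no bracket -> illegal
(7,1): flips 4 -> legal
(7,3): no bracket -> illegal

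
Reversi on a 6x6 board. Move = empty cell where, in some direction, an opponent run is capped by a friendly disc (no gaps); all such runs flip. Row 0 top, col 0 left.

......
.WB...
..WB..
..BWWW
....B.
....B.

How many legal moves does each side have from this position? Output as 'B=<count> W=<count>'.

Answer: B=6 W=8

Derivation:
-- B to move --
(0,0): flips 3 -> legal
(0,1): no bracket -> illegal
(0,2): no bracket -> illegal
(1,0): flips 1 -> legal
(1,3): no bracket -> illegal
(2,0): no bracket -> illegal
(2,1): flips 1 -> legal
(2,4): flips 1 -> legal
(2,5): no bracket -> illegal
(3,1): no bracket -> illegal
(4,2): no bracket -> illegal
(4,3): flips 1 -> legal
(4,5): flips 1 -> legal
B mobility = 6
-- W to move --
(0,1): flips 2 -> legal
(0,2): flips 1 -> legal
(0,3): no bracket -> illegal
(1,3): flips 2 -> legal
(1,4): no bracket -> illegal
(2,1): no bracket -> illegal
(2,4): flips 1 -> legal
(3,1): flips 1 -> legal
(4,1): no bracket -> illegal
(4,2): flips 1 -> legal
(4,3): no bracket -> illegal
(4,5): no bracket -> illegal
(5,3): flips 1 -> legal
(5,5): flips 1 -> legal
W mobility = 8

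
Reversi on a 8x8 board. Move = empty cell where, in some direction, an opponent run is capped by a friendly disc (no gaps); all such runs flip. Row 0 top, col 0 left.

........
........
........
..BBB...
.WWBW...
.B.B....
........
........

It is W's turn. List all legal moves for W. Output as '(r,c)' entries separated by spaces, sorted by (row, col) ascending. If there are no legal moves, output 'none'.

Answer: (2,2) (2,3) (2,4) (6,0) (6,1) (6,2) (6,4)

Derivation:
(2,1): no bracket -> illegal
(2,2): flips 2 -> legal
(2,3): flips 1 -> legal
(2,4): flips 2 -> legal
(2,5): no bracket -> illegal
(3,1): no bracket -> illegal
(3,5): no bracket -> illegal
(4,0): no bracket -> illegal
(4,5): no bracket -> illegal
(5,0): no bracket -> illegal
(5,2): no bracket -> illegal
(5,4): no bracket -> illegal
(6,0): flips 1 -> legal
(6,1): flips 1 -> legal
(6,2): flips 1 -> legal
(6,3): no bracket -> illegal
(6,4): flips 1 -> legal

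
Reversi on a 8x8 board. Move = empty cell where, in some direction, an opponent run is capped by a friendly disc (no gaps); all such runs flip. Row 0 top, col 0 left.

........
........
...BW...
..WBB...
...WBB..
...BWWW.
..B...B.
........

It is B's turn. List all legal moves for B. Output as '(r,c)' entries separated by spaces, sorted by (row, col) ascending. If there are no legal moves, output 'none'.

Answer: (1,4) (1,5) (2,5) (3,1) (4,1) (4,2) (4,6) (5,2) (5,7) (6,3) (6,4) (6,5) (6,7)

Derivation:
(1,3): no bracket -> illegal
(1,4): flips 1 -> legal
(1,5): flips 1 -> legal
(2,1): no bracket -> illegal
(2,2): no bracket -> illegal
(2,5): flips 1 -> legal
(3,1): flips 1 -> legal
(3,5): no bracket -> illegal
(4,1): flips 1 -> legal
(4,2): flips 1 -> legal
(4,6): flips 1 -> legal
(4,7): no bracket -> illegal
(5,2): flips 1 -> legal
(5,7): flips 3 -> legal
(6,3): flips 1 -> legal
(6,4): flips 1 -> legal
(6,5): flips 1 -> legal
(6,7): flips 1 -> legal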